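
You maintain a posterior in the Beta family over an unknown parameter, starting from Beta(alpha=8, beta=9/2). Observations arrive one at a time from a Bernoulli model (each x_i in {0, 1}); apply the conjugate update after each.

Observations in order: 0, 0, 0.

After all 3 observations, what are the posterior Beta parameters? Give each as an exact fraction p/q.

alpha=8, beta=15/2

obs 1: x=0 → posterior Beta(8, 11/2)
obs 2: x=0 → posterior Beta(8, 13/2)
obs 3: x=0 → posterior Beta(8, 15/2)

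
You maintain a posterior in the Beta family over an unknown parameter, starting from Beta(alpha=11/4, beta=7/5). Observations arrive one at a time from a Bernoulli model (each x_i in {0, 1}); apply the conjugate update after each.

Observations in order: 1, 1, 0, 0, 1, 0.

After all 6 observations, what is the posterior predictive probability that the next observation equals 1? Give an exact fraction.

115/203

obs 1: x=1 → posterior Beta(15/4, 7/5)
obs 2: x=1 → posterior Beta(19/4, 7/5)
obs 3: x=0 → posterior Beta(19/4, 12/5)
obs 4: x=0 → posterior Beta(19/4, 17/5)
obs 5: x=1 → posterior Beta(23/4, 17/5)
obs 6: x=0 → posterior Beta(23/4, 22/5)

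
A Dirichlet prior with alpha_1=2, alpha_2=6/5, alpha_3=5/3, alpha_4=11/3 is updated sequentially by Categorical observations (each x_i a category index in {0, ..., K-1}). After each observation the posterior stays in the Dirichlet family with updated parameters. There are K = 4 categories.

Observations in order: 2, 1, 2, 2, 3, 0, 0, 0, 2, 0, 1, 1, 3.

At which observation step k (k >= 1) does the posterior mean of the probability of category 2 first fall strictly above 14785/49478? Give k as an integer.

k = 3

obs 1: x=2 → posterior Dirichlet(2, 6/5, 8/3, 11/3)
obs 2: x=1 → posterior Dirichlet(2, 11/5, 8/3, 11/3)
obs 3: x=2 → posterior Dirichlet(2, 11/5, 11/3, 11/3)
obs 4: x=2 → posterior Dirichlet(2, 11/5, 14/3, 11/3)
obs 5: x=3 → posterior Dirichlet(2, 11/5, 14/3, 14/3)
obs 6: x=0 → posterior Dirichlet(3, 11/5, 14/3, 14/3)
obs 7: x=0 → posterior Dirichlet(4, 11/5, 14/3, 14/3)
obs 8: x=0 → posterior Dirichlet(5, 11/5, 14/3, 14/3)
obs 9: x=2 → posterior Dirichlet(5, 11/5, 17/3, 14/3)
obs 10: x=0 → posterior Dirichlet(6, 11/5, 17/3, 14/3)
obs 11: x=1 → posterior Dirichlet(6, 16/5, 17/3, 14/3)
obs 12: x=1 → posterior Dirichlet(6, 21/5, 17/3, 14/3)
obs 13: x=3 → posterior Dirichlet(6, 21/5, 17/3, 17/3)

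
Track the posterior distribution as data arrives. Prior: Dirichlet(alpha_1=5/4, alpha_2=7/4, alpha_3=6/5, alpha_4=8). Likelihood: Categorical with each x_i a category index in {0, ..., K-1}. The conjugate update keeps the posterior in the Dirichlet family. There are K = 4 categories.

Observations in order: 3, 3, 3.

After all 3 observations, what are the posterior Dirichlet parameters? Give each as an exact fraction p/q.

alpha_1=5/4, alpha_2=7/4, alpha_3=6/5, alpha_4=11

obs 1: x=3 → posterior Dirichlet(5/4, 7/4, 6/5, 9)
obs 2: x=3 → posterior Dirichlet(5/4, 7/4, 6/5, 10)
obs 3: x=3 → posterior Dirichlet(5/4, 7/4, 6/5, 11)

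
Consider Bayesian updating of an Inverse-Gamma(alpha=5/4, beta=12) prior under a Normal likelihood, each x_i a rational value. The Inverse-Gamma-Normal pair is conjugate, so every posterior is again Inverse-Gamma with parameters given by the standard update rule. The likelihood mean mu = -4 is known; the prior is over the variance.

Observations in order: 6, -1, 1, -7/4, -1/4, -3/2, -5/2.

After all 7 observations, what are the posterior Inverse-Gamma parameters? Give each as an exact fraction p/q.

alpha=19/4, beta=1485/16

obs 1: x=6 → posterior Inverse-Gamma(7/4, 62)
obs 2: x=-1 → posterior Inverse-Gamma(9/4, 133/2)
obs 3: x=1 → posterior Inverse-Gamma(11/4, 79)
obs 4: x=-7/4 → posterior Inverse-Gamma(13/4, 2609/32)
obs 5: x=-1/4 → posterior Inverse-Gamma(15/4, 1417/16)
obs 6: x=-3/2 → posterior Inverse-Gamma(17/4, 1467/16)
obs 7: x=-5/2 → posterior Inverse-Gamma(19/4, 1485/16)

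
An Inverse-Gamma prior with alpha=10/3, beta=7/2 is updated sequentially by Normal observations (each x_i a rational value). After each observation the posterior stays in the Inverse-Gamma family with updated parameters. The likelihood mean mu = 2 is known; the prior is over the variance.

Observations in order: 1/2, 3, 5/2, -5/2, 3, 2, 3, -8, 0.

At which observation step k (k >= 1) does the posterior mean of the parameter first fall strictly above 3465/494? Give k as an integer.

obs 1: x=1/2 → posterior Inverse-Gamma(23/6, 37/8)
obs 2: x=3 → posterior Inverse-Gamma(13/3, 41/8)
obs 3: x=5/2 → posterior Inverse-Gamma(29/6, 21/4)
obs 4: x=-5/2 → posterior Inverse-Gamma(16/3, 123/8)
obs 5: x=3 → posterior Inverse-Gamma(35/6, 127/8)
obs 6: x=2 → posterior Inverse-Gamma(19/3, 127/8)
obs 7: x=3 → posterior Inverse-Gamma(41/6, 131/8)
obs 8: x=-8 → posterior Inverse-Gamma(22/3, 531/8)
obs 9: x=0 → posterior Inverse-Gamma(47/6, 547/8)

k = 8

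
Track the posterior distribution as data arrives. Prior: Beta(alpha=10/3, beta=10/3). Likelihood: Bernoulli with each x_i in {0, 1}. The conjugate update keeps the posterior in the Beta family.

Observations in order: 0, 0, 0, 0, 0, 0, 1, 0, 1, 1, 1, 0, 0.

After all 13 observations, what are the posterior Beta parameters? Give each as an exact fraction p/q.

alpha=22/3, beta=37/3

obs 1: x=0 → posterior Beta(10/3, 13/3)
obs 2: x=0 → posterior Beta(10/3, 16/3)
obs 3: x=0 → posterior Beta(10/3, 19/3)
obs 4: x=0 → posterior Beta(10/3, 22/3)
obs 5: x=0 → posterior Beta(10/3, 25/3)
obs 6: x=0 → posterior Beta(10/3, 28/3)
obs 7: x=1 → posterior Beta(13/3, 28/3)
obs 8: x=0 → posterior Beta(13/3, 31/3)
obs 9: x=1 → posterior Beta(16/3, 31/3)
obs 10: x=1 → posterior Beta(19/3, 31/3)
obs 11: x=1 → posterior Beta(22/3, 31/3)
obs 12: x=0 → posterior Beta(22/3, 34/3)
obs 13: x=0 → posterior Beta(22/3, 37/3)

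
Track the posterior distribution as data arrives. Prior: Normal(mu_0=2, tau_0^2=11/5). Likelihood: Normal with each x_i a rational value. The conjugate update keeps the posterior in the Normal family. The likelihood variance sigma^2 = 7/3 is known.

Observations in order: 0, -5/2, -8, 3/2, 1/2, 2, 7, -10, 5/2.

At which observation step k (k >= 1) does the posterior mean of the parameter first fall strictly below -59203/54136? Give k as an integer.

obs 1: x=0 → posterior Normal(35/34, 77/68)
obs 2: x=-5/2 → posterior Normal(-25/202, 77/101)
obs 3: x=-8 → posterior Normal(-553/268, 77/134)
obs 4: x=3/2 → posterior Normal(-227/167, 77/167)
obs 5: x=1/2 → posterior Normal(-421/400, 77/200)
obs 6: x=2 → posterior Normal(-289/466, 77/233)
obs 7: x=7 → posterior Normal(173/532, 11/38)
obs 8: x=-10 → posterior Normal(-487/598, 77/299)
obs 9: x=5/2 → posterior Normal(-161/332, 77/332)

k = 3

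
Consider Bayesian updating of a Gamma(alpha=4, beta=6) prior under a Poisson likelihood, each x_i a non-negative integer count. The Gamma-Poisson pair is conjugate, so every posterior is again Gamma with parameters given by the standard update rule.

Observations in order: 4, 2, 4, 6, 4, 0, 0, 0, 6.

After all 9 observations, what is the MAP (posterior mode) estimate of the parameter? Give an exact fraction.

29/15

obs 1: x=4 → posterior Gamma(8, 7)
obs 2: x=2 → posterior Gamma(10, 8)
obs 3: x=4 → posterior Gamma(14, 9)
obs 4: x=6 → posterior Gamma(20, 10)
obs 5: x=4 → posterior Gamma(24, 11)
obs 6: x=0 → posterior Gamma(24, 12)
obs 7: x=0 → posterior Gamma(24, 13)
obs 8: x=0 → posterior Gamma(24, 14)
obs 9: x=6 → posterior Gamma(30, 15)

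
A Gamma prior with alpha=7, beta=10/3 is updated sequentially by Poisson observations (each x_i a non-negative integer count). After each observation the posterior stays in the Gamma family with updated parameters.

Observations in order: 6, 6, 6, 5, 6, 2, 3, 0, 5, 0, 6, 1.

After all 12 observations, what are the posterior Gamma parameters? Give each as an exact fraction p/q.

alpha=53, beta=46/3

obs 1: x=6 → posterior Gamma(13, 13/3)
obs 2: x=6 → posterior Gamma(19, 16/3)
obs 3: x=6 → posterior Gamma(25, 19/3)
obs 4: x=5 → posterior Gamma(30, 22/3)
obs 5: x=6 → posterior Gamma(36, 25/3)
obs 6: x=2 → posterior Gamma(38, 28/3)
obs 7: x=3 → posterior Gamma(41, 31/3)
obs 8: x=0 → posterior Gamma(41, 34/3)
obs 9: x=5 → posterior Gamma(46, 37/3)
obs 10: x=0 → posterior Gamma(46, 40/3)
obs 11: x=6 → posterior Gamma(52, 43/3)
obs 12: x=1 → posterior Gamma(53, 46/3)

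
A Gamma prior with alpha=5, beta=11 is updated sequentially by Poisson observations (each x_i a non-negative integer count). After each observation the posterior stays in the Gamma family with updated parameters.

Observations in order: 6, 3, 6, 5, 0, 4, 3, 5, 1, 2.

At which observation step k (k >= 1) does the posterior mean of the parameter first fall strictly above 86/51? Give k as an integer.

obs 1: x=6 → posterior Gamma(11, 12)
obs 2: x=3 → posterior Gamma(14, 13)
obs 3: x=6 → posterior Gamma(20, 14)
obs 4: x=5 → posterior Gamma(25, 15)
obs 5: x=0 → posterior Gamma(25, 16)
obs 6: x=4 → posterior Gamma(29, 17)
obs 7: x=3 → posterior Gamma(32, 18)
obs 8: x=5 → posterior Gamma(37, 19)
obs 9: x=1 → posterior Gamma(38, 20)
obs 10: x=2 → posterior Gamma(40, 21)

k = 6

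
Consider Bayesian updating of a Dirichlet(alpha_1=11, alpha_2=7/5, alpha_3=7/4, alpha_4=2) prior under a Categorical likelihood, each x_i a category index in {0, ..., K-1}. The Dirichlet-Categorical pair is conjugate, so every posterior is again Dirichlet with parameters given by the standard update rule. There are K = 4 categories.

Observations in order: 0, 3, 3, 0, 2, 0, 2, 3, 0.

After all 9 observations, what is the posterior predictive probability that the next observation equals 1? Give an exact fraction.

28/503

obs 1: x=0 → posterior Dirichlet(12, 7/5, 7/4, 2)
obs 2: x=3 → posterior Dirichlet(12, 7/5, 7/4, 3)
obs 3: x=3 → posterior Dirichlet(12, 7/5, 7/4, 4)
obs 4: x=0 → posterior Dirichlet(13, 7/5, 7/4, 4)
obs 5: x=2 → posterior Dirichlet(13, 7/5, 11/4, 4)
obs 6: x=0 → posterior Dirichlet(14, 7/5, 11/4, 4)
obs 7: x=2 → posterior Dirichlet(14, 7/5, 15/4, 4)
obs 8: x=3 → posterior Dirichlet(14, 7/5, 15/4, 5)
obs 9: x=0 → posterior Dirichlet(15, 7/5, 15/4, 5)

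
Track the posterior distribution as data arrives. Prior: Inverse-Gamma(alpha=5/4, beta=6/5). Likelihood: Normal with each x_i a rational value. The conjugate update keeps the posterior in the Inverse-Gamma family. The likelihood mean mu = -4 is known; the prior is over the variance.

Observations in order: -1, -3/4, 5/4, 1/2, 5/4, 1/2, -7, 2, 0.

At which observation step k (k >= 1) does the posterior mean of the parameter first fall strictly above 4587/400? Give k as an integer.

k = 3

obs 1: x=-1 → posterior Inverse-Gamma(7/4, 57/10)
obs 2: x=-3/4 → posterior Inverse-Gamma(9/4, 1757/160)
obs 3: x=5/4 → posterior Inverse-Gamma(11/4, 1981/80)
obs 4: x=1/2 → posterior Inverse-Gamma(13/4, 2791/80)
obs 5: x=5/4 → posterior Inverse-Gamma(15/4, 7787/160)
obs 6: x=1/2 → posterior Inverse-Gamma(17/4, 9407/160)
obs 7: x=-7 → posterior Inverse-Gamma(19/4, 10127/160)
obs 8: x=2 → posterior Inverse-Gamma(21/4, 13007/160)
obs 9: x=0 → posterior Inverse-Gamma(23/4, 14287/160)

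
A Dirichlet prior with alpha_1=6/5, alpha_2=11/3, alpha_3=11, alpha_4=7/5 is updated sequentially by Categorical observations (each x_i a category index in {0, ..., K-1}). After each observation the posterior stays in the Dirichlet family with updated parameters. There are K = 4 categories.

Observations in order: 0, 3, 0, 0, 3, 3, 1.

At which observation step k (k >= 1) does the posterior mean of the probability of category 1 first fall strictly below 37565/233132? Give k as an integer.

k = 6

obs 1: x=0 → posterior Dirichlet(11/5, 11/3, 11, 7/5)
obs 2: x=3 → posterior Dirichlet(11/5, 11/3, 11, 12/5)
obs 3: x=0 → posterior Dirichlet(16/5, 11/3, 11, 12/5)
obs 4: x=0 → posterior Dirichlet(21/5, 11/3, 11, 12/5)
obs 5: x=3 → posterior Dirichlet(21/5, 11/3, 11, 17/5)
obs 6: x=3 → posterior Dirichlet(21/5, 11/3, 11, 22/5)
obs 7: x=1 → posterior Dirichlet(21/5, 14/3, 11, 22/5)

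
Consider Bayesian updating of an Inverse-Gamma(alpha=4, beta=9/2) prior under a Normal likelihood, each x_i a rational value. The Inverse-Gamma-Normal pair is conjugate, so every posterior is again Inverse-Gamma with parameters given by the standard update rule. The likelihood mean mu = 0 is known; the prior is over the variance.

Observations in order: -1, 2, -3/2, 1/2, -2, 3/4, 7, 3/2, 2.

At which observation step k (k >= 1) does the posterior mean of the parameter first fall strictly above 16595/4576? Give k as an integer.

obs 1: x=-1 → posterior Inverse-Gamma(9/2, 5)
obs 2: x=2 → posterior Inverse-Gamma(5, 7)
obs 3: x=-3/2 → posterior Inverse-Gamma(11/2, 65/8)
obs 4: x=1/2 → posterior Inverse-Gamma(6, 33/4)
obs 5: x=-2 → posterior Inverse-Gamma(13/2, 41/4)
obs 6: x=3/4 → posterior Inverse-Gamma(7, 337/32)
obs 7: x=7 → posterior Inverse-Gamma(15/2, 1121/32)
obs 8: x=3/2 → posterior Inverse-Gamma(8, 1157/32)
obs 9: x=2 → posterior Inverse-Gamma(17/2, 1221/32)

k = 7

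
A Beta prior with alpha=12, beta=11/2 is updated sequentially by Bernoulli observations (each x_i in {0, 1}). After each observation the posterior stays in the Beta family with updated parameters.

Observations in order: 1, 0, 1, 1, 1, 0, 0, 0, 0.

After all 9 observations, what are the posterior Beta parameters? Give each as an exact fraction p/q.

obs 1: x=1 → posterior Beta(13, 11/2)
obs 2: x=0 → posterior Beta(13, 13/2)
obs 3: x=1 → posterior Beta(14, 13/2)
obs 4: x=1 → posterior Beta(15, 13/2)
obs 5: x=1 → posterior Beta(16, 13/2)
obs 6: x=0 → posterior Beta(16, 15/2)
obs 7: x=0 → posterior Beta(16, 17/2)
obs 8: x=0 → posterior Beta(16, 19/2)
obs 9: x=0 → posterior Beta(16, 21/2)

alpha=16, beta=21/2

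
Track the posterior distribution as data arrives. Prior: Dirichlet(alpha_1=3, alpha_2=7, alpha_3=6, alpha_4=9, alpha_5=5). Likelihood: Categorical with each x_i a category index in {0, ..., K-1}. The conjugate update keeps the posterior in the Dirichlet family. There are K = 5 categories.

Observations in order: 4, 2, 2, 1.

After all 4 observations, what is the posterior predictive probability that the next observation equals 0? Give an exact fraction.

obs 1: x=4 → posterior Dirichlet(3, 7, 6, 9, 6)
obs 2: x=2 → posterior Dirichlet(3, 7, 7, 9, 6)
obs 3: x=2 → posterior Dirichlet(3, 7, 8, 9, 6)
obs 4: x=1 → posterior Dirichlet(3, 8, 8, 9, 6)

3/34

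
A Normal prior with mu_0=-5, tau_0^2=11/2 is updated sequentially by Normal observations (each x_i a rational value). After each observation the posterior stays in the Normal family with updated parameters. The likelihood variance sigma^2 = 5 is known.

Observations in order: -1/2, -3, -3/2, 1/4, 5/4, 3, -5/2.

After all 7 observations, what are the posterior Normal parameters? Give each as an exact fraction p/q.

obs 1: x=-1/2 → posterior Normal(-37/14, 55/21)
obs 2: x=-3 → posterior Normal(-177/64, 55/32)
obs 3: x=-3/2 → posterior Normal(-105/43, 55/43)
obs 4: x=1/4 → posterior Normal(-409/216, 55/54)
obs 5: x=5/4 → posterior Normal(-177/130, 11/13)
obs 6: x=3 → posterior Normal(-111/152, 55/76)
obs 7: x=-5/2 → posterior Normal(-83/87, 55/87)

mu_0=-83/87, tau_0^2=55/87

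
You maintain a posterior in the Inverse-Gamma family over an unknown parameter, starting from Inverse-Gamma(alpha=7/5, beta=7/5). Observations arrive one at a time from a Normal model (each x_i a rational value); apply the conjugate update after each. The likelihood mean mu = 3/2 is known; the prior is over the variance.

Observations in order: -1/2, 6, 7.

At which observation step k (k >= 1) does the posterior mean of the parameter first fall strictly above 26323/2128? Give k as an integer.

obs 1: x=-1/2 → posterior Inverse-Gamma(19/10, 17/5)
obs 2: x=6 → posterior Inverse-Gamma(12/5, 541/40)
obs 3: x=7 → posterior Inverse-Gamma(29/10, 573/20)

k = 3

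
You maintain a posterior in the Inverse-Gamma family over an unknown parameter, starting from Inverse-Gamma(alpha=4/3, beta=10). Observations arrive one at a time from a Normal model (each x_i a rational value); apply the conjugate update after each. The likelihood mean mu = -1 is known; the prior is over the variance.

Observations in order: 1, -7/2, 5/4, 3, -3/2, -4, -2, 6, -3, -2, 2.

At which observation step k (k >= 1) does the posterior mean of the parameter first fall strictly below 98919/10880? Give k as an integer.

obs 1: x=1 → posterior Inverse-Gamma(11/6, 12)
obs 2: x=-7/2 → posterior Inverse-Gamma(7/3, 121/8)
obs 3: x=5/4 → posterior Inverse-Gamma(17/6, 565/32)
obs 4: x=3 → posterior Inverse-Gamma(10/3, 821/32)
obs 5: x=-3/2 → posterior Inverse-Gamma(23/6, 825/32)
obs 6: x=-4 → posterior Inverse-Gamma(13/3, 969/32)
obs 7: x=-2 → posterior Inverse-Gamma(29/6, 985/32)
obs 8: x=6 → posterior Inverse-Gamma(16/3, 1769/32)
obs 9: x=-3 → posterior Inverse-Gamma(35/6, 1833/32)
obs 10: x=-2 → posterior Inverse-Gamma(19/3, 1849/32)
obs 11: x=2 → posterior Inverse-Gamma(41/6, 1993/32)

k = 6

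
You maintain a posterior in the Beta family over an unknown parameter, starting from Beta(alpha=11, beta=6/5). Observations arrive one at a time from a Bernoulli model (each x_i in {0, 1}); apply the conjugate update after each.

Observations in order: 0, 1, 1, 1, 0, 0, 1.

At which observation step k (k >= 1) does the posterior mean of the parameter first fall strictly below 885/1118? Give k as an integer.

obs 1: x=0 → posterior Beta(11, 11/5)
obs 2: x=1 → posterior Beta(12, 11/5)
obs 3: x=1 → posterior Beta(13, 11/5)
obs 4: x=1 → posterior Beta(14, 11/5)
obs 5: x=0 → posterior Beta(14, 16/5)
obs 6: x=0 → posterior Beta(14, 21/5)
obs 7: x=1 → posterior Beta(15, 21/5)

k = 6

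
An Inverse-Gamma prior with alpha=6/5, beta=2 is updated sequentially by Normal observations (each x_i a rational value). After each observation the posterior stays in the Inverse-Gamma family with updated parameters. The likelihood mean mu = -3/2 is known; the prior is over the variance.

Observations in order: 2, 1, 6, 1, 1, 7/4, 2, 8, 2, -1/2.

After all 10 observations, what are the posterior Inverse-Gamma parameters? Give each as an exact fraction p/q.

alpha=31/5, beta=3481/32

obs 1: x=2 → posterior Inverse-Gamma(17/10, 65/8)
obs 2: x=1 → posterior Inverse-Gamma(11/5, 45/4)
obs 3: x=6 → posterior Inverse-Gamma(27/10, 315/8)
obs 4: x=1 → posterior Inverse-Gamma(16/5, 85/2)
obs 5: x=1 → posterior Inverse-Gamma(37/10, 365/8)
obs 6: x=7/4 → posterior Inverse-Gamma(21/5, 1629/32)
obs 7: x=2 → posterior Inverse-Gamma(47/10, 1825/32)
obs 8: x=8 → posterior Inverse-Gamma(26/5, 3269/32)
obs 9: x=2 → posterior Inverse-Gamma(57/10, 3465/32)
obs 10: x=-1/2 → posterior Inverse-Gamma(31/5, 3481/32)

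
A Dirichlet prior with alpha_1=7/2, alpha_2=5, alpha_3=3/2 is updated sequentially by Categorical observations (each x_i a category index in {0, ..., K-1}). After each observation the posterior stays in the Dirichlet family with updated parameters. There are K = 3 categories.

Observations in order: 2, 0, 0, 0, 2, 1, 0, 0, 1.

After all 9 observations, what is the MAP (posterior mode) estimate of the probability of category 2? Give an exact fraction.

obs 1: x=2 → posterior Dirichlet(7/2, 5, 5/2)
obs 2: x=0 → posterior Dirichlet(9/2, 5, 5/2)
obs 3: x=0 → posterior Dirichlet(11/2, 5, 5/2)
obs 4: x=0 → posterior Dirichlet(13/2, 5, 5/2)
obs 5: x=2 → posterior Dirichlet(13/2, 5, 7/2)
obs 6: x=1 → posterior Dirichlet(13/2, 6, 7/2)
obs 7: x=0 → posterior Dirichlet(15/2, 6, 7/2)
obs 8: x=0 → posterior Dirichlet(17/2, 6, 7/2)
obs 9: x=1 → posterior Dirichlet(17/2, 7, 7/2)

5/32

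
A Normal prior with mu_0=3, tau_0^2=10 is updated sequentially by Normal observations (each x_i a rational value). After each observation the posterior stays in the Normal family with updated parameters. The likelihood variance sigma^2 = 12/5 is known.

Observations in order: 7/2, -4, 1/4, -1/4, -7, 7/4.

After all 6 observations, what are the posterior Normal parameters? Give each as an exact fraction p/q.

mu_0=-503/624, tau_0^2=5/13

obs 1: x=7/2 → posterior Normal(211/62, 60/31)
obs 2: x=-4 → posterior Normal(11/112, 15/14)
obs 3: x=1/4 → posterior Normal(47/324, 20/27)
obs 4: x=-1/4 → posterior Normal(11/212, 30/53)
obs 5: x=-7 → posterior Normal(-339/262, 60/131)
obs 6: x=7/4 → posterior Normal(-503/624, 5/13)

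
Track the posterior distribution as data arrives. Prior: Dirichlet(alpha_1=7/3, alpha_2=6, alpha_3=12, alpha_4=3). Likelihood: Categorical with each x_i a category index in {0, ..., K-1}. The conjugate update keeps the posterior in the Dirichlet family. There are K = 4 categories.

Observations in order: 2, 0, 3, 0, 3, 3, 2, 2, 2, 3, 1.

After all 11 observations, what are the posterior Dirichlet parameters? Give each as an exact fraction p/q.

obs 1: x=2 → posterior Dirichlet(7/3, 6, 13, 3)
obs 2: x=0 → posterior Dirichlet(10/3, 6, 13, 3)
obs 3: x=3 → posterior Dirichlet(10/3, 6, 13, 4)
obs 4: x=0 → posterior Dirichlet(13/3, 6, 13, 4)
obs 5: x=3 → posterior Dirichlet(13/3, 6, 13, 5)
obs 6: x=3 → posterior Dirichlet(13/3, 6, 13, 6)
obs 7: x=2 → posterior Dirichlet(13/3, 6, 14, 6)
obs 8: x=2 → posterior Dirichlet(13/3, 6, 15, 6)
obs 9: x=2 → posterior Dirichlet(13/3, 6, 16, 6)
obs 10: x=3 → posterior Dirichlet(13/3, 6, 16, 7)
obs 11: x=1 → posterior Dirichlet(13/3, 7, 16, 7)

alpha_1=13/3, alpha_2=7, alpha_3=16, alpha_4=7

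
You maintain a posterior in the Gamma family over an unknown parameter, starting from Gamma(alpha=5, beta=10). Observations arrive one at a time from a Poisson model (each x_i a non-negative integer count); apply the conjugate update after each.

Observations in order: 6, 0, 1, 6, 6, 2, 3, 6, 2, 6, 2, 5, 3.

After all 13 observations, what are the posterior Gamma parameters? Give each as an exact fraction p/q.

obs 1: x=6 → posterior Gamma(11, 11)
obs 2: x=0 → posterior Gamma(11, 12)
obs 3: x=1 → posterior Gamma(12, 13)
obs 4: x=6 → posterior Gamma(18, 14)
obs 5: x=6 → posterior Gamma(24, 15)
obs 6: x=2 → posterior Gamma(26, 16)
obs 7: x=3 → posterior Gamma(29, 17)
obs 8: x=6 → posterior Gamma(35, 18)
obs 9: x=2 → posterior Gamma(37, 19)
obs 10: x=6 → posterior Gamma(43, 20)
obs 11: x=2 → posterior Gamma(45, 21)
obs 12: x=5 → posterior Gamma(50, 22)
obs 13: x=3 → posterior Gamma(53, 23)

alpha=53, beta=23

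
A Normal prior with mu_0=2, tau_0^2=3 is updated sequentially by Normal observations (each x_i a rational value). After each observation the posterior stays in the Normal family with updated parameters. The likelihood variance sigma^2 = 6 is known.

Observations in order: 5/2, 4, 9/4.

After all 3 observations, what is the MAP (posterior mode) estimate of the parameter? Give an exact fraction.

obs 1: x=5/2 → posterior Normal(13/6, 2)
obs 2: x=4 → posterior Normal(21/8, 3/2)
obs 3: x=9/4 → posterior Normal(51/20, 6/5)

51/20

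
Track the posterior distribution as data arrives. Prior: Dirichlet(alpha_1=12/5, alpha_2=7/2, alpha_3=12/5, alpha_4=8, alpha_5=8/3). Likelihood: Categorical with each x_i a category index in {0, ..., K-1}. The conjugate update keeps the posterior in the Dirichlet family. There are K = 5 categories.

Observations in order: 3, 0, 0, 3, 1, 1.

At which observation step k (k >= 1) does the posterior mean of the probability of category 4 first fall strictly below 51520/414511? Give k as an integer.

obs 1: x=3 → posterior Dirichlet(12/5, 7/2, 12/5, 9, 8/3)
obs 2: x=0 → posterior Dirichlet(17/5, 7/2, 12/5, 9, 8/3)
obs 3: x=0 → posterior Dirichlet(22/5, 7/2, 12/5, 9, 8/3)
obs 4: x=3 → posterior Dirichlet(22/5, 7/2, 12/5, 10, 8/3)
obs 5: x=1 → posterior Dirichlet(22/5, 9/2, 12/5, 10, 8/3)
obs 6: x=1 → posterior Dirichlet(22/5, 11/2, 12/5, 10, 8/3)

k = 3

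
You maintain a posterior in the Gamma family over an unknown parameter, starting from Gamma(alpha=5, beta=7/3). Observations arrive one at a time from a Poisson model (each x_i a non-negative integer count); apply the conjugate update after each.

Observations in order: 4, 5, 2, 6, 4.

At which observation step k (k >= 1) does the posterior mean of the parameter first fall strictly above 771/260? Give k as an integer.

obs 1: x=4 → posterior Gamma(9, 10/3)
obs 2: x=5 → posterior Gamma(14, 13/3)
obs 3: x=2 → posterior Gamma(16, 16/3)
obs 4: x=6 → posterior Gamma(22, 19/3)
obs 5: x=4 → posterior Gamma(26, 22/3)

k = 2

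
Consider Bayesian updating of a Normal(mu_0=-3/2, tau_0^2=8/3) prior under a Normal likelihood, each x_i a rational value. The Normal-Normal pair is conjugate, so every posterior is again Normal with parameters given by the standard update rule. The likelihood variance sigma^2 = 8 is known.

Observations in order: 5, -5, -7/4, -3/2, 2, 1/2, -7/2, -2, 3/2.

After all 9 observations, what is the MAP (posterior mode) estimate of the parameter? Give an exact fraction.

-37/48

obs 1: x=5 → posterior Normal(1/8, 2)
obs 2: x=-5 → posterior Normal(-9/10, 8/5)
obs 3: x=-7/4 → posterior Normal(-25/24, 4/3)
obs 4: x=-3/2 → posterior Normal(-31/28, 8/7)
obs 5: x=2 → posterior Normal(-23/32, 1)
obs 6: x=1/2 → posterior Normal(-7/12, 8/9)
obs 7: x=-7/2 → posterior Normal(-7/8, 4/5)
obs 8: x=-2 → posterior Normal(-43/44, 8/11)
obs 9: x=3/2 → posterior Normal(-37/48, 2/3)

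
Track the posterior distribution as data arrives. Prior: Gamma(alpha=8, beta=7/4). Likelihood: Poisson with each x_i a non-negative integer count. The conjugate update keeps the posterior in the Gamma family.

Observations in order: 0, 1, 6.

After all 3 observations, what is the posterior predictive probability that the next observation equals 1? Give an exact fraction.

obs 1: x=0 → posterior Gamma(8, 11/4)
obs 2: x=1 → posterior Gamma(9, 15/4)
obs 3: x=6 → posterior Gamma(15, 19/4)

910867621792487897940/6132610415680998648961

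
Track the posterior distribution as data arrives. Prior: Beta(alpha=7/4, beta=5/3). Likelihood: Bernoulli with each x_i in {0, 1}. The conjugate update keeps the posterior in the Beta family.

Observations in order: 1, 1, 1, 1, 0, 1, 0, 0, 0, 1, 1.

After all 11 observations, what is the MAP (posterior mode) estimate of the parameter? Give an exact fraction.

93/149

obs 1: x=1 → posterior Beta(11/4, 5/3)
obs 2: x=1 → posterior Beta(15/4, 5/3)
obs 3: x=1 → posterior Beta(19/4, 5/3)
obs 4: x=1 → posterior Beta(23/4, 5/3)
obs 5: x=0 → posterior Beta(23/4, 8/3)
obs 6: x=1 → posterior Beta(27/4, 8/3)
obs 7: x=0 → posterior Beta(27/4, 11/3)
obs 8: x=0 → posterior Beta(27/4, 14/3)
obs 9: x=0 → posterior Beta(27/4, 17/3)
obs 10: x=1 → posterior Beta(31/4, 17/3)
obs 11: x=1 → posterior Beta(35/4, 17/3)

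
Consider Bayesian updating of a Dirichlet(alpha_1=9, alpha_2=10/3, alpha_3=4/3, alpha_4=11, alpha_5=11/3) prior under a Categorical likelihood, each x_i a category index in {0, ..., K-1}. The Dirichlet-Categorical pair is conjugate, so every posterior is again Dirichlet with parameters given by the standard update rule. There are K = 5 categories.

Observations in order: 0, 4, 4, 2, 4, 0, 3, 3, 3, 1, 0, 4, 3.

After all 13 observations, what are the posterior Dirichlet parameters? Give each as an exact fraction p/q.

alpha_1=12, alpha_2=13/3, alpha_3=7/3, alpha_4=15, alpha_5=23/3

obs 1: x=0 → posterior Dirichlet(10, 10/3, 4/3, 11, 11/3)
obs 2: x=4 → posterior Dirichlet(10, 10/3, 4/3, 11, 14/3)
obs 3: x=4 → posterior Dirichlet(10, 10/3, 4/3, 11, 17/3)
obs 4: x=2 → posterior Dirichlet(10, 10/3, 7/3, 11, 17/3)
obs 5: x=4 → posterior Dirichlet(10, 10/3, 7/3, 11, 20/3)
obs 6: x=0 → posterior Dirichlet(11, 10/3, 7/3, 11, 20/3)
obs 7: x=3 → posterior Dirichlet(11, 10/3, 7/3, 12, 20/3)
obs 8: x=3 → posterior Dirichlet(11, 10/3, 7/3, 13, 20/3)
obs 9: x=3 → posterior Dirichlet(11, 10/3, 7/3, 14, 20/3)
obs 10: x=1 → posterior Dirichlet(11, 13/3, 7/3, 14, 20/3)
obs 11: x=0 → posterior Dirichlet(12, 13/3, 7/3, 14, 20/3)
obs 12: x=4 → posterior Dirichlet(12, 13/3, 7/3, 14, 23/3)
obs 13: x=3 → posterior Dirichlet(12, 13/3, 7/3, 15, 23/3)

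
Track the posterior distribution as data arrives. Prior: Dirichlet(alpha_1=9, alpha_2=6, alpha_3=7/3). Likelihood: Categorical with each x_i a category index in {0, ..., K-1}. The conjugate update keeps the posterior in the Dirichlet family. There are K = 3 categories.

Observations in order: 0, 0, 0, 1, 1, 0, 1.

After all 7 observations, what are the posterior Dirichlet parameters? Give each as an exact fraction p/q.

obs 1: x=0 → posterior Dirichlet(10, 6, 7/3)
obs 2: x=0 → posterior Dirichlet(11, 6, 7/3)
obs 3: x=0 → posterior Dirichlet(12, 6, 7/3)
obs 4: x=1 → posterior Dirichlet(12, 7, 7/3)
obs 5: x=1 → posterior Dirichlet(12, 8, 7/3)
obs 6: x=0 → posterior Dirichlet(13, 8, 7/3)
obs 7: x=1 → posterior Dirichlet(13, 9, 7/3)

alpha_1=13, alpha_2=9, alpha_3=7/3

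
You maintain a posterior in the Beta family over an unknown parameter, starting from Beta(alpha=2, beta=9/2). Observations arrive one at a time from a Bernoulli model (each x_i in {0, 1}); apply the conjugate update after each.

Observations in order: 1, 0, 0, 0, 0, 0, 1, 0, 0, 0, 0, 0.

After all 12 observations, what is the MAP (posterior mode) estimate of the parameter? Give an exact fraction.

2/11

obs 1: x=1 → posterior Beta(3, 9/2)
obs 2: x=0 → posterior Beta(3, 11/2)
obs 3: x=0 → posterior Beta(3, 13/2)
obs 4: x=0 → posterior Beta(3, 15/2)
obs 5: x=0 → posterior Beta(3, 17/2)
obs 6: x=0 → posterior Beta(3, 19/2)
obs 7: x=1 → posterior Beta(4, 19/2)
obs 8: x=0 → posterior Beta(4, 21/2)
obs 9: x=0 → posterior Beta(4, 23/2)
obs 10: x=0 → posterior Beta(4, 25/2)
obs 11: x=0 → posterior Beta(4, 27/2)
obs 12: x=0 → posterior Beta(4, 29/2)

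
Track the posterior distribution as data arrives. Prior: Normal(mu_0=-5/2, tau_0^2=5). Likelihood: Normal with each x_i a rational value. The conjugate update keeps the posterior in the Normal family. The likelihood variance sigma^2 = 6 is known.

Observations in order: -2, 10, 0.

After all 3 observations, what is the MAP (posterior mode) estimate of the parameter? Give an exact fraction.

obs 1: x=-2 → posterior Normal(-25/11, 30/11)
obs 2: x=10 → posterior Normal(25/16, 15/8)
obs 3: x=0 → posterior Normal(25/21, 10/7)

25/21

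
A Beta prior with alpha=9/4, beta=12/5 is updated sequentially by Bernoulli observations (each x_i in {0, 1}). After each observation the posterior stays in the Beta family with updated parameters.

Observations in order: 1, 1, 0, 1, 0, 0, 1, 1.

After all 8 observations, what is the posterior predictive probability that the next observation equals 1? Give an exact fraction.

145/253

obs 1: x=1 → posterior Beta(13/4, 12/5)
obs 2: x=1 → posterior Beta(17/4, 12/5)
obs 3: x=0 → posterior Beta(17/4, 17/5)
obs 4: x=1 → posterior Beta(21/4, 17/5)
obs 5: x=0 → posterior Beta(21/4, 22/5)
obs 6: x=0 → posterior Beta(21/4, 27/5)
obs 7: x=1 → posterior Beta(25/4, 27/5)
obs 8: x=1 → posterior Beta(29/4, 27/5)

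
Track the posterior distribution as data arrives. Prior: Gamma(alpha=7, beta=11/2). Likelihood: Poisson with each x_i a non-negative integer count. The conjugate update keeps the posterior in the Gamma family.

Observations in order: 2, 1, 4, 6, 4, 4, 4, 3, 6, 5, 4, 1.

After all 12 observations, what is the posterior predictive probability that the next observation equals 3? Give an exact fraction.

obs 1: x=2 → posterior Gamma(9, 13/2)
obs 2: x=1 → posterior Gamma(10, 15/2)
obs 3: x=4 → posterior Gamma(14, 17/2)
obs 4: x=6 → posterior Gamma(20, 19/2)
obs 5: x=4 → posterior Gamma(24, 21/2)
obs 6: x=4 → posterior Gamma(28, 23/2)
obs 7: x=4 → posterior Gamma(32, 25/2)
obs 8: x=3 → posterior Gamma(35, 27/2)
obs 9: x=6 → posterior Gamma(41, 29/2)
obs 10: x=5 → posterior Gamma(46, 31/2)
obs 11: x=4 → posterior Gamma(50, 33/2)
obs 12: x=1 → posterior Gamma(51, 35/2)

1047751732924268490262018399076610249625639118839615093747852370142936706542968750000/4818291821103903991966428618497405708782048713433741634401243580192384759503364270089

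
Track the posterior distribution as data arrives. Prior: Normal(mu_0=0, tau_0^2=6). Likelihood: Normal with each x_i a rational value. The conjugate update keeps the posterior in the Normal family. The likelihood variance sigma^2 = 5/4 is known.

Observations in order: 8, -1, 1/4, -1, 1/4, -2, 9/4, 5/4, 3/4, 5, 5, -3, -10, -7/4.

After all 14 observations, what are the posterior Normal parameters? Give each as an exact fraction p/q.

obs 1: x=8 → posterior Normal(192/29, 30/29)
obs 2: x=-1 → posterior Normal(168/53, 30/53)
obs 3: x=1/4 → posterior Normal(174/77, 30/77)
obs 4: x=-1 → posterior Normal(150/101, 30/101)
obs 5: x=1/4 → posterior Normal(156/125, 6/25)
obs 6: x=-2 → posterior Normal(108/149, 30/149)
obs 7: x=9/4 → posterior Normal(162/173, 30/173)
obs 8: x=5/4 → posterior Normal(192/197, 30/197)
obs 9: x=3/4 → posterior Normal(210/221, 30/221)
obs 10: x=5 → posterior Normal(66/49, 6/49)
obs 11: x=5 → posterior Normal(450/269, 30/269)
obs 12: x=-3 → posterior Normal(378/293, 30/293)
obs 13: x=-10 → posterior Normal(138/317, 30/317)
obs 14: x=-7/4 → posterior Normal(96/341, 30/341)

mu_0=96/341, tau_0^2=30/341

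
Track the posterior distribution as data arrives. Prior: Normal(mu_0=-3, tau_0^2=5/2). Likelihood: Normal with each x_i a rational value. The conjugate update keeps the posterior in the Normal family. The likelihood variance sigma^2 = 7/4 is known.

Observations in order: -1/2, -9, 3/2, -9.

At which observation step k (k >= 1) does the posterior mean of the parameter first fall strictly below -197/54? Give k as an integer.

obs 1: x=-1/2 → posterior Normal(-26/17, 35/34)
obs 2: x=-9 → posterior Normal(-116/27, 35/54)
obs 3: x=3/2 → posterior Normal(-101/37, 35/74)
obs 4: x=-9 → posterior Normal(-191/47, 35/94)

k = 2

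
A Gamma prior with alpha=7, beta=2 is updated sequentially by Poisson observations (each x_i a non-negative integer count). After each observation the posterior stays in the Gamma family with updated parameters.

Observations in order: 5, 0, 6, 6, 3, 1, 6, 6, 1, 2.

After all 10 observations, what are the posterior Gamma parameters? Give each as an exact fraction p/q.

alpha=43, beta=12

obs 1: x=5 → posterior Gamma(12, 3)
obs 2: x=0 → posterior Gamma(12, 4)
obs 3: x=6 → posterior Gamma(18, 5)
obs 4: x=6 → posterior Gamma(24, 6)
obs 5: x=3 → posterior Gamma(27, 7)
obs 6: x=1 → posterior Gamma(28, 8)
obs 7: x=6 → posterior Gamma(34, 9)
obs 8: x=6 → posterior Gamma(40, 10)
obs 9: x=1 → posterior Gamma(41, 11)
obs 10: x=2 → posterior Gamma(43, 12)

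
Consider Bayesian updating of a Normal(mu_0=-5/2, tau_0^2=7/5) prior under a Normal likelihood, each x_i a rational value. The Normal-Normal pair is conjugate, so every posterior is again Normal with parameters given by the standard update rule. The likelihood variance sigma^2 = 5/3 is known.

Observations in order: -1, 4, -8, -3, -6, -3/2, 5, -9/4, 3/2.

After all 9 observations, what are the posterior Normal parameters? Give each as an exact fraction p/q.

mu_0=-1195/856, tau_0^2=35/214

obs 1: x=-1 → posterior Normal(-167/92, 35/46)
obs 2: x=4 → posterior Normal(1/134, 35/67)
obs 3: x=-8 → posterior Normal(-335/176, 35/88)
obs 4: x=-3 → posterior Normal(-461/218, 35/109)
obs 5: x=-6 → posterior Normal(-713/260, 7/26)
obs 6: x=-3/2 → posterior Normal(-388/151, 35/151)
obs 7: x=5 → posterior Normal(-283/172, 35/172)
obs 8: x=-9/4 → posterior Normal(-1321/772, 35/193)
obs 9: x=3/2 → posterior Normal(-1195/856, 35/214)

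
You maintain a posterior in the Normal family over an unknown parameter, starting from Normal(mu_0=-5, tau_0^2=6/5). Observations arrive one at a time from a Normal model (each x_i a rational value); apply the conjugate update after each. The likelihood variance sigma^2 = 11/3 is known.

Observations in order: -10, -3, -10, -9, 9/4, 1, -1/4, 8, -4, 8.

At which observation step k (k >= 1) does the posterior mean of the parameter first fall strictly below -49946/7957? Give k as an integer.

k = 3

obs 1: x=-10 → posterior Normal(-455/73, 66/73)
obs 2: x=-3 → posterior Normal(-509/91, 66/91)
obs 3: x=-10 → posterior Normal(-689/109, 66/109)
obs 4: x=-9 → posterior Normal(-851/127, 66/127)
obs 5: x=9/4 → posterior Normal(-1621/290, 66/145)
obs 6: x=1 → posterior Normal(-1585/326, 66/163)
obs 7: x=-1/4 → posterior Normal(-797/181, 66/181)
obs 8: x=8 → posterior Normal(-653/199, 66/199)
obs 9: x=-4 → posterior Normal(-725/217, 66/217)
obs 10: x=8 → posterior Normal(-581/235, 66/235)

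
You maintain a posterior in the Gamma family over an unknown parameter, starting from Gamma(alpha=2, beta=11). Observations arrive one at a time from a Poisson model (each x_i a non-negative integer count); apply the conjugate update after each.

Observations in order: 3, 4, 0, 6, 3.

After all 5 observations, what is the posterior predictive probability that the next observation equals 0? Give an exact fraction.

obs 1: x=3 → posterior Gamma(5, 12)
obs 2: x=4 → posterior Gamma(9, 13)
obs 3: x=0 → posterior Gamma(9, 14)
obs 4: x=6 → posterior Gamma(15, 15)
obs 5: x=3 → posterior Gamma(18, 16)

4722366482869645213696/14063084452067724991009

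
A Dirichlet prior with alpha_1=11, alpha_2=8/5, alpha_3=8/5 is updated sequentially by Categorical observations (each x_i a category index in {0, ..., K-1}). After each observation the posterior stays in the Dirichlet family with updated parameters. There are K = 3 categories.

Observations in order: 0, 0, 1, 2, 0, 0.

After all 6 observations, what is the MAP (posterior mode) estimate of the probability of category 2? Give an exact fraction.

4/43

obs 1: x=0 → posterior Dirichlet(12, 8/5, 8/5)
obs 2: x=0 → posterior Dirichlet(13, 8/5, 8/5)
obs 3: x=1 → posterior Dirichlet(13, 13/5, 8/5)
obs 4: x=2 → posterior Dirichlet(13, 13/5, 13/5)
obs 5: x=0 → posterior Dirichlet(14, 13/5, 13/5)
obs 6: x=0 → posterior Dirichlet(15, 13/5, 13/5)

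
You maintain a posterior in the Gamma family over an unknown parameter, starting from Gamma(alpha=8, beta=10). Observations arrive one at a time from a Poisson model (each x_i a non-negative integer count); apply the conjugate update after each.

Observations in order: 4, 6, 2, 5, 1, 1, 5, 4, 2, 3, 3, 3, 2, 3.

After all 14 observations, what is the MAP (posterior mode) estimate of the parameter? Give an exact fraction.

obs 1: x=4 → posterior Gamma(12, 11)
obs 2: x=6 → posterior Gamma(18, 12)
obs 3: x=2 → posterior Gamma(20, 13)
obs 4: x=5 → posterior Gamma(25, 14)
obs 5: x=1 → posterior Gamma(26, 15)
obs 6: x=1 → posterior Gamma(27, 16)
obs 7: x=5 → posterior Gamma(32, 17)
obs 8: x=4 → posterior Gamma(36, 18)
obs 9: x=2 → posterior Gamma(38, 19)
obs 10: x=3 → posterior Gamma(41, 20)
obs 11: x=3 → posterior Gamma(44, 21)
obs 12: x=3 → posterior Gamma(47, 22)
obs 13: x=2 → posterior Gamma(49, 23)
obs 14: x=3 → posterior Gamma(52, 24)

17/8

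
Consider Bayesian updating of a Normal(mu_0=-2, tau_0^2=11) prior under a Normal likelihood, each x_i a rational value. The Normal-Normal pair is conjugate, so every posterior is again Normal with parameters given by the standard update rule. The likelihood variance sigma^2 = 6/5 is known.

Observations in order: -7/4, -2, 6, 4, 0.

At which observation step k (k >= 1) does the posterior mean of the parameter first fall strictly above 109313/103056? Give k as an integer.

obs 1: x=-7/4 → posterior Normal(-433/244, 66/61)
obs 2: x=-2 → posterior Normal(-873/464, 33/58)
obs 3: x=6 → posterior Normal(149/228, 22/57)
obs 4: x=4 → posterior Normal(1327/904, 33/113)
obs 5: x=0 → posterior Normal(1327/1124, 66/281)

k = 4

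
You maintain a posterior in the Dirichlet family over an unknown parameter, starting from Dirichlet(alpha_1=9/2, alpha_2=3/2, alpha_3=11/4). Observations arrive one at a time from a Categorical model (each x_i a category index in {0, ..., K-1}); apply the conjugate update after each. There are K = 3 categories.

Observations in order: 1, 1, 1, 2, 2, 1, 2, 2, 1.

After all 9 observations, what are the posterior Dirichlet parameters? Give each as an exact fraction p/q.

alpha_1=9/2, alpha_2=13/2, alpha_3=27/4

obs 1: x=1 → posterior Dirichlet(9/2, 5/2, 11/4)
obs 2: x=1 → posterior Dirichlet(9/2, 7/2, 11/4)
obs 3: x=1 → posterior Dirichlet(9/2, 9/2, 11/4)
obs 4: x=2 → posterior Dirichlet(9/2, 9/2, 15/4)
obs 5: x=2 → posterior Dirichlet(9/2, 9/2, 19/4)
obs 6: x=1 → posterior Dirichlet(9/2, 11/2, 19/4)
obs 7: x=2 → posterior Dirichlet(9/2, 11/2, 23/4)
obs 8: x=2 → posterior Dirichlet(9/2, 11/2, 27/4)
obs 9: x=1 → posterior Dirichlet(9/2, 13/2, 27/4)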